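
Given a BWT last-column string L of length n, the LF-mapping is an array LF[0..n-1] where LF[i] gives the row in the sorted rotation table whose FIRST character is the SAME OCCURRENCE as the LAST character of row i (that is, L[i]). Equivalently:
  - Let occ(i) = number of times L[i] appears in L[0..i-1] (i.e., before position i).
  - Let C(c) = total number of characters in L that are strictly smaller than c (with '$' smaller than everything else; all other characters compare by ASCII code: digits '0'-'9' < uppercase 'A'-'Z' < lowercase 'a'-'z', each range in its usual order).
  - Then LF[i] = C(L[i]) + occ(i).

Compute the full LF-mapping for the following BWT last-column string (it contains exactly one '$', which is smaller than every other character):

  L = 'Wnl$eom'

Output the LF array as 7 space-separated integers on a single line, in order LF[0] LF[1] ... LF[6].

Char counts: '$':1, 'W':1, 'e':1, 'l':1, 'm':1, 'n':1, 'o':1
C (first-col start): C('$')=0, C('W')=1, C('e')=2, C('l')=3, C('m')=4, C('n')=5, C('o')=6
L[0]='W': occ=0, LF[0]=C('W')+0=1+0=1
L[1]='n': occ=0, LF[1]=C('n')+0=5+0=5
L[2]='l': occ=0, LF[2]=C('l')+0=3+0=3
L[3]='$': occ=0, LF[3]=C('$')+0=0+0=0
L[4]='e': occ=0, LF[4]=C('e')+0=2+0=2
L[5]='o': occ=0, LF[5]=C('o')+0=6+0=6
L[6]='m': occ=0, LF[6]=C('m')+0=4+0=4

Answer: 1 5 3 0 2 6 4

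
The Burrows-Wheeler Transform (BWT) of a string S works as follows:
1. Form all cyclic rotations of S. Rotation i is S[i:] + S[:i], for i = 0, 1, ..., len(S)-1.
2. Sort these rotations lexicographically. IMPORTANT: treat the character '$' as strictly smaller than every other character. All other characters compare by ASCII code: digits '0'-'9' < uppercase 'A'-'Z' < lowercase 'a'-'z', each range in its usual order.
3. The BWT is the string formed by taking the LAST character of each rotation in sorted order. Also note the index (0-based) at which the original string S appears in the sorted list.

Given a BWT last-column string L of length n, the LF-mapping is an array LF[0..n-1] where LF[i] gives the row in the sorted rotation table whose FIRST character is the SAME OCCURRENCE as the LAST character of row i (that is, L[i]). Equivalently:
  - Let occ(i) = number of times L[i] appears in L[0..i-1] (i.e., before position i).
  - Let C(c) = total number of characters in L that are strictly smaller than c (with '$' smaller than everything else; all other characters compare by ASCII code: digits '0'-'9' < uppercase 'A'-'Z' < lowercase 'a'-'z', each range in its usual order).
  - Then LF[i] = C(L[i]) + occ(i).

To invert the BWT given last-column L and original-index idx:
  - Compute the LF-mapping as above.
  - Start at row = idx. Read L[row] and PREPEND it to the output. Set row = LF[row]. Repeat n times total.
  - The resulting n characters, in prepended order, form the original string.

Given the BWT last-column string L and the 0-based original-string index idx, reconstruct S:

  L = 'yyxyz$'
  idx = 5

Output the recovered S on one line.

LF mapping: 2 3 1 4 5 0
Walk LF starting at row 5, prepending L[row]:
  step 1: row=5, L[5]='$', prepend. Next row=LF[5]=0
  step 2: row=0, L[0]='y', prepend. Next row=LF[0]=2
  step 3: row=2, L[2]='x', prepend. Next row=LF[2]=1
  step 4: row=1, L[1]='y', prepend. Next row=LF[1]=3
  step 5: row=3, L[3]='y', prepend. Next row=LF[3]=4
  step 6: row=4, L[4]='z', prepend. Next row=LF[4]=5
Reversed output: zyyxy$

Answer: zyyxy$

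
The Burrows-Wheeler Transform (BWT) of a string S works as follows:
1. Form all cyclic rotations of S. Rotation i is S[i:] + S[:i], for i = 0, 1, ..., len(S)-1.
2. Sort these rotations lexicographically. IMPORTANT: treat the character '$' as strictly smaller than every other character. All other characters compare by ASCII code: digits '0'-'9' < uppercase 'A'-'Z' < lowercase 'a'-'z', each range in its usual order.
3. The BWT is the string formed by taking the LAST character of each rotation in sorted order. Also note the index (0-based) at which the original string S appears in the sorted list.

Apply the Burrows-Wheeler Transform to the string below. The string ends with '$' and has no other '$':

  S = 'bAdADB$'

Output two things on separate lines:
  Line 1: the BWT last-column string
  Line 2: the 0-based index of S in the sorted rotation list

Answer: BdbDA$A
5

Derivation:
All 7 rotations (rotation i = S[i:]+S[:i]):
  rot[0] = bAdADB$
  rot[1] = AdADB$b
  rot[2] = dADB$bA
  rot[3] = ADB$bAd
  rot[4] = DB$bAdA
  rot[5] = B$bAdAD
  rot[6] = $bAdADB
Sorted (with $ < everything):
  sorted[0] = $bAdADB  (last char: 'B')
  sorted[1] = ADB$bAd  (last char: 'd')
  sorted[2] = AdADB$b  (last char: 'b')
  sorted[3] = B$bAdAD  (last char: 'D')
  sorted[4] = DB$bAdA  (last char: 'A')
  sorted[5] = bAdADB$  (last char: '$')
  sorted[6] = dADB$bA  (last char: 'A')
Last column: BdbDA$A
Original string S is at sorted index 5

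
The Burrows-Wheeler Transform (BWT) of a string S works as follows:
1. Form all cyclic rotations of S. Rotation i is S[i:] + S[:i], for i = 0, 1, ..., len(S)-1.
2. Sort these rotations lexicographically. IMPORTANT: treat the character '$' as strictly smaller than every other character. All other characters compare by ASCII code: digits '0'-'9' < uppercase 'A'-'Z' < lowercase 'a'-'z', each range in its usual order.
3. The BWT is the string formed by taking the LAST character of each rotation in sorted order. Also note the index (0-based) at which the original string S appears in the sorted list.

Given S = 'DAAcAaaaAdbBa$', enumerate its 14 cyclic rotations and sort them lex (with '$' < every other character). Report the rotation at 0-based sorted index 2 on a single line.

Answer: AaaaAdbBa$DAAc

Derivation:
All 14 rotations (rotation i = S[i:]+S[:i]):
  rot[0] = DAAcAaaaAdbBa$
  rot[1] = AAcAaaaAdbBa$D
  rot[2] = AcAaaaAdbBa$DA
  rot[3] = cAaaaAdbBa$DAA
  rot[4] = AaaaAdbBa$DAAc
  rot[5] = aaaAdbBa$DAAcA
  rot[6] = aaAdbBa$DAAcAa
  rot[7] = aAdbBa$DAAcAaa
  rot[8] = AdbBa$DAAcAaaa
  rot[9] = dbBa$DAAcAaaaA
  rot[10] = bBa$DAAcAaaaAd
  rot[11] = Ba$DAAcAaaaAdb
  rot[12] = a$DAAcAaaaAdbB
  rot[13] = $DAAcAaaaAdbBa
Sorted (with $ < everything):
  sorted[0] = $DAAcAaaaAdbBa
  sorted[1] = AAcAaaaAdbBa$D
  sorted[2] = AaaaAdbBa$DAAc
  sorted[3] = AcAaaaAdbBa$DA
  sorted[4] = AdbBa$DAAcAaaa
  sorted[5] = Ba$DAAcAaaaAdb
  sorted[6] = DAAcAaaaAdbBa$
  sorted[7] = a$DAAcAaaaAdbB
  sorted[8] = aAdbBa$DAAcAaa
  sorted[9] = aaAdbBa$DAAcAa
  sorted[10] = aaaAdbBa$DAAcA
  sorted[11] = bBa$DAAcAaaaAd
  sorted[12] = cAaaaAdbBa$DAA
  sorted[13] = dbBa$DAAcAaaaA
sorted[2] = AaaaAdbBa$DAAc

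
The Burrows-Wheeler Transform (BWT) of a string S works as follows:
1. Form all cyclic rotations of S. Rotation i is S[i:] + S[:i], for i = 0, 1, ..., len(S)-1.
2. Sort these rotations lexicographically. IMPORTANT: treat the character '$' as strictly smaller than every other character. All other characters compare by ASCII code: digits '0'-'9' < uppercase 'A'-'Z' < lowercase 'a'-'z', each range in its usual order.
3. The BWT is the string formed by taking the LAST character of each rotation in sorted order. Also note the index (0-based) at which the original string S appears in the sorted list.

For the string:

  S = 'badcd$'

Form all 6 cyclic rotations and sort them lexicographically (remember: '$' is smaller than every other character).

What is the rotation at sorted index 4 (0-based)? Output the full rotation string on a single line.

All 6 rotations (rotation i = S[i:]+S[:i]):
  rot[0] = badcd$
  rot[1] = adcd$b
  rot[2] = dcd$ba
  rot[3] = cd$bad
  rot[4] = d$badc
  rot[5] = $badcd
Sorted (with $ < everything):
  sorted[0] = $badcd
  sorted[1] = adcd$b
  sorted[2] = badcd$
  sorted[3] = cd$bad
  sorted[4] = d$badc
  sorted[5] = dcd$ba
sorted[4] = d$badc

Answer: d$badc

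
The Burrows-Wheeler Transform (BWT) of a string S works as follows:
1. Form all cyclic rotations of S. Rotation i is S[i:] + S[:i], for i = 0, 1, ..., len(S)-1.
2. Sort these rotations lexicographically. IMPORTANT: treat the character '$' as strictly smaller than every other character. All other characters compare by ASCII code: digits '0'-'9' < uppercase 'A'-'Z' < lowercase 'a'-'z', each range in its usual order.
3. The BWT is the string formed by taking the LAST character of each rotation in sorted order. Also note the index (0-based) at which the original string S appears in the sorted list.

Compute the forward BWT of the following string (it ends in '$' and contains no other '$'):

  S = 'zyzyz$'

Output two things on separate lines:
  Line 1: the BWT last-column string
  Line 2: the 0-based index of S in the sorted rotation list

Answer: zzzyy$
5

Derivation:
All 6 rotations (rotation i = S[i:]+S[:i]):
  rot[0] = zyzyz$
  rot[1] = yzyz$z
  rot[2] = zyz$zy
  rot[3] = yz$zyz
  rot[4] = z$zyzy
  rot[5] = $zyzyz
Sorted (with $ < everything):
  sorted[0] = $zyzyz  (last char: 'z')
  sorted[1] = yz$zyz  (last char: 'z')
  sorted[2] = yzyz$z  (last char: 'z')
  sorted[3] = z$zyzy  (last char: 'y')
  sorted[4] = zyz$zy  (last char: 'y')
  sorted[5] = zyzyz$  (last char: '$')
Last column: zzzyy$
Original string S is at sorted index 5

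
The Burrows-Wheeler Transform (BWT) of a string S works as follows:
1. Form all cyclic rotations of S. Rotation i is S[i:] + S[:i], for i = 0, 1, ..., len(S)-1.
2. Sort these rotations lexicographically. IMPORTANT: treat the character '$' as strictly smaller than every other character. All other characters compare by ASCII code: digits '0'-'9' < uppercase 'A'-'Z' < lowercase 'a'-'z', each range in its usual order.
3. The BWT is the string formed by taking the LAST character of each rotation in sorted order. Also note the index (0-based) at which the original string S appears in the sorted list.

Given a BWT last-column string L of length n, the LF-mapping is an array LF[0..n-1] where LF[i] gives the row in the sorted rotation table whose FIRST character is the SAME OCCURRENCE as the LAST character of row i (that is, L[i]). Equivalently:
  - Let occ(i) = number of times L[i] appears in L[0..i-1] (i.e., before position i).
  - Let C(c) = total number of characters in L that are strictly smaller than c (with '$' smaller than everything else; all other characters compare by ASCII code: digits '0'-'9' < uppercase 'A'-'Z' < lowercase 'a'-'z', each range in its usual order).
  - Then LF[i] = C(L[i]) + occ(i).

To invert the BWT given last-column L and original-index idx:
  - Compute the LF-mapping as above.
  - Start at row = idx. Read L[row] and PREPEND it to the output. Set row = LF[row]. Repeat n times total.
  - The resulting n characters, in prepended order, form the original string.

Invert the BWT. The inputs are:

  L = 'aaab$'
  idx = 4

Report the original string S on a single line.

Answer: baaa$

Derivation:
LF mapping: 1 2 3 4 0
Walk LF starting at row 4, prepending L[row]:
  step 1: row=4, L[4]='$', prepend. Next row=LF[4]=0
  step 2: row=0, L[0]='a', prepend. Next row=LF[0]=1
  step 3: row=1, L[1]='a', prepend. Next row=LF[1]=2
  step 4: row=2, L[2]='a', prepend. Next row=LF[2]=3
  step 5: row=3, L[3]='b', prepend. Next row=LF[3]=4
Reversed output: baaa$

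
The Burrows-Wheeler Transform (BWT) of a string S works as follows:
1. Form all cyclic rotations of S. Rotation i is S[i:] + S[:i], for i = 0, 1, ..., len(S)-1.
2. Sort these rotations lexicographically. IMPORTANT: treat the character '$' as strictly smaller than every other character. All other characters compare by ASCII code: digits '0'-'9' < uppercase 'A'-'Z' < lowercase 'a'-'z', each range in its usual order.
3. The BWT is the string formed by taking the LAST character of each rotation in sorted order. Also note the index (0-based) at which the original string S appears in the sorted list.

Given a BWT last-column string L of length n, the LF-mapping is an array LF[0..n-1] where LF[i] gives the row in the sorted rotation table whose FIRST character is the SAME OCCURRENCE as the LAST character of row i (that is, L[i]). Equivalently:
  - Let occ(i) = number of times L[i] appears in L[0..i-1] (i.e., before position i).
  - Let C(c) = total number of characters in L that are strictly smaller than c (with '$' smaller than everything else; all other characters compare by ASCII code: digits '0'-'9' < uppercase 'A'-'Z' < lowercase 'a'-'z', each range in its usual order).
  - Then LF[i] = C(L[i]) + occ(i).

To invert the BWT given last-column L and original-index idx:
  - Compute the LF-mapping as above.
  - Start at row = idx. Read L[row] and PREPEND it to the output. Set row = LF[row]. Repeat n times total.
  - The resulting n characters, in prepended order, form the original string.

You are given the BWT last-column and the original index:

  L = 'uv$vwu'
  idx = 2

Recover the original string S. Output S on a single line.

Answer: uwvvu$

Derivation:
LF mapping: 1 3 0 4 5 2
Walk LF starting at row 2, prepending L[row]:
  step 1: row=2, L[2]='$', prepend. Next row=LF[2]=0
  step 2: row=0, L[0]='u', prepend. Next row=LF[0]=1
  step 3: row=1, L[1]='v', prepend. Next row=LF[1]=3
  step 4: row=3, L[3]='v', prepend. Next row=LF[3]=4
  step 5: row=4, L[4]='w', prepend. Next row=LF[4]=5
  step 6: row=5, L[5]='u', prepend. Next row=LF[5]=2
Reversed output: uwvvu$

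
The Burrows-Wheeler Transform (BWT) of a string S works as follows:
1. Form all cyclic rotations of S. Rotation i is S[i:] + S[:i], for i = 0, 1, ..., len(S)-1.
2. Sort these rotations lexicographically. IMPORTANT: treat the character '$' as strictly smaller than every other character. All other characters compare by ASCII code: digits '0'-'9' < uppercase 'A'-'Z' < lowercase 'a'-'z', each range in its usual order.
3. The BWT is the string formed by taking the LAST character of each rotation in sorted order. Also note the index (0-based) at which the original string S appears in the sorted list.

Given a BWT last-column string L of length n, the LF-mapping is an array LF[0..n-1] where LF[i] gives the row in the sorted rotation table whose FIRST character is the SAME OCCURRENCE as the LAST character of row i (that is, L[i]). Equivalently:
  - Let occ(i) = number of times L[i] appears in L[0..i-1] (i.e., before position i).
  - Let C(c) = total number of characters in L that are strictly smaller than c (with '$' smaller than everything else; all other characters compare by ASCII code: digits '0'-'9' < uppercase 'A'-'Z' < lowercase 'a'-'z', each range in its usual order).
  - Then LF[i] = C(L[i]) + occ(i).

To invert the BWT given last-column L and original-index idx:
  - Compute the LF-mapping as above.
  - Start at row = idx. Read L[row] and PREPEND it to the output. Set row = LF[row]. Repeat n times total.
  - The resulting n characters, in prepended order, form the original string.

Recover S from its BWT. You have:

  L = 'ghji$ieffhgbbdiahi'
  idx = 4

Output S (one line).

Answer: dibhijbhghaiieffg$

Derivation:
LF mapping: 8 10 17 13 0 14 5 6 7 11 9 2 3 4 15 1 12 16
Walk LF starting at row 4, prepending L[row]:
  step 1: row=4, L[4]='$', prepend. Next row=LF[4]=0
  step 2: row=0, L[0]='g', prepend. Next row=LF[0]=8
  step 3: row=8, L[8]='f', prepend. Next row=LF[8]=7
  step 4: row=7, L[7]='f', prepend. Next row=LF[7]=6
  step 5: row=6, L[6]='e', prepend. Next row=LF[6]=5
  step 6: row=5, L[5]='i', prepend. Next row=LF[5]=14
  step 7: row=14, L[14]='i', prepend. Next row=LF[14]=15
  step 8: row=15, L[15]='a', prepend. Next row=LF[15]=1
  step 9: row=1, L[1]='h', prepend. Next row=LF[1]=10
  step 10: row=10, L[10]='g', prepend. Next row=LF[10]=9
  step 11: row=9, L[9]='h', prepend. Next row=LF[9]=11
  step 12: row=11, L[11]='b', prepend. Next row=LF[11]=2
  step 13: row=2, L[2]='j', prepend. Next row=LF[2]=17
  step 14: row=17, L[17]='i', prepend. Next row=LF[17]=16
  step 15: row=16, L[16]='h', prepend. Next row=LF[16]=12
  step 16: row=12, L[12]='b', prepend. Next row=LF[12]=3
  step 17: row=3, L[3]='i', prepend. Next row=LF[3]=13
  step 18: row=13, L[13]='d', prepend. Next row=LF[13]=4
Reversed output: dibhijbhghaiieffg$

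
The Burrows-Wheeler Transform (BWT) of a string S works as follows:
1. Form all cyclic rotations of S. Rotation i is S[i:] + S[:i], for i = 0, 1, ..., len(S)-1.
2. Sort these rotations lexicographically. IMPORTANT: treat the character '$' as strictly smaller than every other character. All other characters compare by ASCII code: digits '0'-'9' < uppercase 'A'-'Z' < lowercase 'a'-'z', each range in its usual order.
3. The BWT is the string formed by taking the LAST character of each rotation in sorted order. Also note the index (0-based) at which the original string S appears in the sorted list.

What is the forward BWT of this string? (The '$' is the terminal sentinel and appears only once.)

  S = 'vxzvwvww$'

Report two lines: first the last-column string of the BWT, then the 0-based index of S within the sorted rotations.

All 9 rotations (rotation i = S[i:]+S[:i]):
  rot[0] = vxzvwvww$
  rot[1] = xzvwvww$v
  rot[2] = zvwvww$vx
  rot[3] = vwvww$vxz
  rot[4] = wvww$vxzv
  rot[5] = vww$vxzvw
  rot[6] = ww$vxzvwv
  rot[7] = w$vxzvwvw
  rot[8] = $vxzvwvww
Sorted (with $ < everything):
  sorted[0] = $vxzvwvww  (last char: 'w')
  sorted[1] = vwvww$vxz  (last char: 'z')
  sorted[2] = vww$vxzvw  (last char: 'w')
  sorted[3] = vxzvwvww$  (last char: '$')
  sorted[4] = w$vxzvwvw  (last char: 'w')
  sorted[5] = wvww$vxzv  (last char: 'v')
  sorted[6] = ww$vxzvwv  (last char: 'v')
  sorted[7] = xzvwvww$v  (last char: 'v')
  sorted[8] = zvwvww$vx  (last char: 'x')
Last column: wzw$wvvvx
Original string S is at sorted index 3

Answer: wzw$wvvvx
3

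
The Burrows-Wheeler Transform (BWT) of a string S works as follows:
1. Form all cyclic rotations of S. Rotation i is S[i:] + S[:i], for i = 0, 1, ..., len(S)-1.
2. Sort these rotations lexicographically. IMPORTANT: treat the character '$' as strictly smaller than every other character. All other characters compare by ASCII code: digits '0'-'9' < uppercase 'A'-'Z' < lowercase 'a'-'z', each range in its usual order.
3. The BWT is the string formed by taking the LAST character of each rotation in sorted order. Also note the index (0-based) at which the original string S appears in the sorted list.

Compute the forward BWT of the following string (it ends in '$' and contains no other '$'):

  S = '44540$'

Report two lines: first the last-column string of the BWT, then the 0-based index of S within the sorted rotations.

All 6 rotations (rotation i = S[i:]+S[:i]):
  rot[0] = 44540$
  rot[1] = 4540$4
  rot[2] = 540$44
  rot[3] = 40$445
  rot[4] = 0$4454
  rot[5] = $44540
Sorted (with $ < everything):
  sorted[0] = $44540  (last char: '0')
  sorted[1] = 0$4454  (last char: '4')
  sorted[2] = 40$445  (last char: '5')
  sorted[3] = 44540$  (last char: '$')
  sorted[4] = 4540$4  (last char: '4')
  sorted[5] = 540$44  (last char: '4')
Last column: 045$44
Original string S is at sorted index 3

Answer: 045$44
3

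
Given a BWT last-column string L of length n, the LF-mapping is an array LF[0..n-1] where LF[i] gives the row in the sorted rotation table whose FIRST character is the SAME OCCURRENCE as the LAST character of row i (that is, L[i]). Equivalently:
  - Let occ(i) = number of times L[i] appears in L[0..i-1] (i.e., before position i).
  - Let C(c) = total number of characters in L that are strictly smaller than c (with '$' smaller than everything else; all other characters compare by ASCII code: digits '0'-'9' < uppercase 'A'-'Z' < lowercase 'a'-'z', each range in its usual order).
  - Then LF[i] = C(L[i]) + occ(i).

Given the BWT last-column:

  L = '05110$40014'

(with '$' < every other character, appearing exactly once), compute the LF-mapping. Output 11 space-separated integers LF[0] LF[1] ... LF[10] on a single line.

Answer: 1 10 5 6 2 0 8 3 4 7 9

Derivation:
Char counts: '$':1, '0':4, '1':3, '4':2, '5':1
C (first-col start): C('$')=0, C('0')=1, C('1')=5, C('4')=8, C('5')=10
L[0]='0': occ=0, LF[0]=C('0')+0=1+0=1
L[1]='5': occ=0, LF[1]=C('5')+0=10+0=10
L[2]='1': occ=0, LF[2]=C('1')+0=5+0=5
L[3]='1': occ=1, LF[3]=C('1')+1=5+1=6
L[4]='0': occ=1, LF[4]=C('0')+1=1+1=2
L[5]='$': occ=0, LF[5]=C('$')+0=0+0=0
L[6]='4': occ=0, LF[6]=C('4')+0=8+0=8
L[7]='0': occ=2, LF[7]=C('0')+2=1+2=3
L[8]='0': occ=3, LF[8]=C('0')+3=1+3=4
L[9]='1': occ=2, LF[9]=C('1')+2=5+2=7
L[10]='4': occ=1, LF[10]=C('4')+1=8+1=9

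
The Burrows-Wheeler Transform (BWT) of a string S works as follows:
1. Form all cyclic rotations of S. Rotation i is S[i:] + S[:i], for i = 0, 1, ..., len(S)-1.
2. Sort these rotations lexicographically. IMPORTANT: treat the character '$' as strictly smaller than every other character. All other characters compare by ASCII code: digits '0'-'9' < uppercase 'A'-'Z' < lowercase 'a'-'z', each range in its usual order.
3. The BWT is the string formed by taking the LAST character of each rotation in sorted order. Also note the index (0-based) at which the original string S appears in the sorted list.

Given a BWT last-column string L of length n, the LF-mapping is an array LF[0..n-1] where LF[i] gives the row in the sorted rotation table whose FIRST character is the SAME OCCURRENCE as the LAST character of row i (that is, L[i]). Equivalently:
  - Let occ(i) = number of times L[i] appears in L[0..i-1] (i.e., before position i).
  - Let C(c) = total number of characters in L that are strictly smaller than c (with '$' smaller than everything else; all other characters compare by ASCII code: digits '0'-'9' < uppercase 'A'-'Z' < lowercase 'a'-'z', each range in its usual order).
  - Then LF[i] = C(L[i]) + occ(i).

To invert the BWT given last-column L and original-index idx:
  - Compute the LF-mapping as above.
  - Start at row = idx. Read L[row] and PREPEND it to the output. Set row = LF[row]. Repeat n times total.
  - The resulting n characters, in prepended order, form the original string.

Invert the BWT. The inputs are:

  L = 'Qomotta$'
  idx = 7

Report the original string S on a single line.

LF mapping: 1 4 3 5 6 7 2 0
Walk LF starting at row 7, prepending L[row]:
  step 1: row=7, L[7]='$', prepend. Next row=LF[7]=0
  step 2: row=0, L[0]='Q', prepend. Next row=LF[0]=1
  step 3: row=1, L[1]='o', prepend. Next row=LF[1]=4
  step 4: row=4, L[4]='t', prepend. Next row=LF[4]=6
  step 5: row=6, L[6]='a', prepend. Next row=LF[6]=2
  step 6: row=2, L[2]='m', prepend. Next row=LF[2]=3
  step 7: row=3, L[3]='o', prepend. Next row=LF[3]=5
  step 8: row=5, L[5]='t', prepend. Next row=LF[5]=7
Reversed output: tomatoQ$

Answer: tomatoQ$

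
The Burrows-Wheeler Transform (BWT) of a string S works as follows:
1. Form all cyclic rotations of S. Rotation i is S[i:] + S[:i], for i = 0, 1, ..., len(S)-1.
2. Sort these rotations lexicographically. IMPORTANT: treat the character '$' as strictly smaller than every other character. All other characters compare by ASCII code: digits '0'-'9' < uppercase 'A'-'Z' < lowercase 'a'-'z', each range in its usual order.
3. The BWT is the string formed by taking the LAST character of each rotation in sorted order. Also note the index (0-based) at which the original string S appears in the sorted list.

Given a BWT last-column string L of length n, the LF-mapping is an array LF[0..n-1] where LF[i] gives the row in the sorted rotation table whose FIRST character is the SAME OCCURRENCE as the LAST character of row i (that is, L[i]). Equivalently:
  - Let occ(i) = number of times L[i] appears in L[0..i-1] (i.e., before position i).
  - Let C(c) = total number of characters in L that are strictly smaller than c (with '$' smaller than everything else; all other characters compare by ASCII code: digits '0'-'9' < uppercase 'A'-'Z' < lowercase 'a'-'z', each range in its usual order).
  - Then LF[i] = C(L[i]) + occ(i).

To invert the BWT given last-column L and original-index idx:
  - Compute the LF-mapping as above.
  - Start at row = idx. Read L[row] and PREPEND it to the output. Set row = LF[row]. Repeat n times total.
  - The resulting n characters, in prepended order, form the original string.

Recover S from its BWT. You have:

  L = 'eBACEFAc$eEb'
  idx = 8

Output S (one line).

Answer: becFECBAAEe$

Derivation:
LF mapping: 10 3 1 4 5 7 2 9 0 11 6 8
Walk LF starting at row 8, prepending L[row]:
  step 1: row=8, L[8]='$', prepend. Next row=LF[8]=0
  step 2: row=0, L[0]='e', prepend. Next row=LF[0]=10
  step 3: row=10, L[10]='E', prepend. Next row=LF[10]=6
  step 4: row=6, L[6]='A', prepend. Next row=LF[6]=2
  step 5: row=2, L[2]='A', prepend. Next row=LF[2]=1
  step 6: row=1, L[1]='B', prepend. Next row=LF[1]=3
  step 7: row=3, L[3]='C', prepend. Next row=LF[3]=4
  step 8: row=4, L[4]='E', prepend. Next row=LF[4]=5
  step 9: row=5, L[5]='F', prepend. Next row=LF[5]=7
  step 10: row=7, L[7]='c', prepend. Next row=LF[7]=9
  step 11: row=9, L[9]='e', prepend. Next row=LF[9]=11
  step 12: row=11, L[11]='b', prepend. Next row=LF[11]=8
Reversed output: becFECBAAEe$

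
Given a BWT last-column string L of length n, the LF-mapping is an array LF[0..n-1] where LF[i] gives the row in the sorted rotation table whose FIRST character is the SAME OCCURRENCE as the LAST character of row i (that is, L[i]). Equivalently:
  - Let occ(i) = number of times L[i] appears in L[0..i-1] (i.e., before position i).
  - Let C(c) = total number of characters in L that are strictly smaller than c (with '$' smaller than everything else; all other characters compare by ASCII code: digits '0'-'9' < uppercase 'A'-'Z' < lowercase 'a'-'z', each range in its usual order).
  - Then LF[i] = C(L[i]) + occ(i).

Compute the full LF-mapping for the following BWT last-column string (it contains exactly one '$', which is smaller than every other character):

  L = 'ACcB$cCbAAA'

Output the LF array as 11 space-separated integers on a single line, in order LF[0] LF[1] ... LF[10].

Answer: 1 6 9 5 0 10 7 8 2 3 4

Derivation:
Char counts: '$':1, 'A':4, 'B':1, 'C':2, 'b':1, 'c':2
C (first-col start): C('$')=0, C('A')=1, C('B')=5, C('C')=6, C('b')=8, C('c')=9
L[0]='A': occ=0, LF[0]=C('A')+0=1+0=1
L[1]='C': occ=0, LF[1]=C('C')+0=6+0=6
L[2]='c': occ=0, LF[2]=C('c')+0=9+0=9
L[3]='B': occ=0, LF[3]=C('B')+0=5+0=5
L[4]='$': occ=0, LF[4]=C('$')+0=0+0=0
L[5]='c': occ=1, LF[5]=C('c')+1=9+1=10
L[6]='C': occ=1, LF[6]=C('C')+1=6+1=7
L[7]='b': occ=0, LF[7]=C('b')+0=8+0=8
L[8]='A': occ=1, LF[8]=C('A')+1=1+1=2
L[9]='A': occ=2, LF[9]=C('A')+2=1+2=3
L[10]='A': occ=3, LF[10]=C('A')+3=1+3=4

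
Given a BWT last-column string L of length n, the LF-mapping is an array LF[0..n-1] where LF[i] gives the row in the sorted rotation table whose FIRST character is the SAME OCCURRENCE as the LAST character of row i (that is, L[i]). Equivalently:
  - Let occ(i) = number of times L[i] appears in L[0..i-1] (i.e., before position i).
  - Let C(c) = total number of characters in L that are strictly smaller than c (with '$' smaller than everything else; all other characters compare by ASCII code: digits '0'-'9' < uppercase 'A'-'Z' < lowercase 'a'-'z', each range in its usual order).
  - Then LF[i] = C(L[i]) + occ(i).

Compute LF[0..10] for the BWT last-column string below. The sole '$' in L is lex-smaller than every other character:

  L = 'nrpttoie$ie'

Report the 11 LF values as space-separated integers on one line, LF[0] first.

Answer: 5 8 7 9 10 6 3 1 0 4 2

Derivation:
Char counts: '$':1, 'e':2, 'i':2, 'n':1, 'o':1, 'p':1, 'r':1, 't':2
C (first-col start): C('$')=0, C('e')=1, C('i')=3, C('n')=5, C('o')=6, C('p')=7, C('r')=8, C('t')=9
L[0]='n': occ=0, LF[0]=C('n')+0=5+0=5
L[1]='r': occ=0, LF[1]=C('r')+0=8+0=8
L[2]='p': occ=0, LF[2]=C('p')+0=7+0=7
L[3]='t': occ=0, LF[3]=C('t')+0=9+0=9
L[4]='t': occ=1, LF[4]=C('t')+1=9+1=10
L[5]='o': occ=0, LF[5]=C('o')+0=6+0=6
L[6]='i': occ=0, LF[6]=C('i')+0=3+0=3
L[7]='e': occ=0, LF[7]=C('e')+0=1+0=1
L[8]='$': occ=0, LF[8]=C('$')+0=0+0=0
L[9]='i': occ=1, LF[9]=C('i')+1=3+1=4
L[10]='e': occ=1, LF[10]=C('e')+1=1+1=2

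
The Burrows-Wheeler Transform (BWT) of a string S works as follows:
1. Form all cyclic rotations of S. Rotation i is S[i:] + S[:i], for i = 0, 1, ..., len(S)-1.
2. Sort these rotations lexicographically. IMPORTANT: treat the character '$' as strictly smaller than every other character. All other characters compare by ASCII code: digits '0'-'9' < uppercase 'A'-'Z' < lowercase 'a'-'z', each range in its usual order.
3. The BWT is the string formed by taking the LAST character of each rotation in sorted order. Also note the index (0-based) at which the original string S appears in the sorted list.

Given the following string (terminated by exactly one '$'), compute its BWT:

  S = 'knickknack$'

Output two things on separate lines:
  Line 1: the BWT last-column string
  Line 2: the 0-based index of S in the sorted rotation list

All 11 rotations (rotation i = S[i:]+S[:i]):
  rot[0] = knickknack$
  rot[1] = nickknack$k
  rot[2] = ickknack$kn
  rot[3] = ckknack$kni
  rot[4] = kknack$knic
  rot[5] = knack$knick
  rot[6] = nack$knickk
  rot[7] = ack$knickkn
  rot[8] = ck$knickkna
  rot[9] = k$knickknac
  rot[10] = $knickknack
Sorted (with $ < everything):
  sorted[0] = $knickknack  (last char: 'k')
  sorted[1] = ack$knickkn  (last char: 'n')
  sorted[2] = ck$knickkna  (last char: 'a')
  sorted[3] = ckknack$kni  (last char: 'i')
  sorted[4] = ickknack$kn  (last char: 'n')
  sorted[5] = k$knickknac  (last char: 'c')
  sorted[6] = kknack$knic  (last char: 'c')
  sorted[7] = knack$knick  (last char: 'k')
  sorted[8] = knickknack$  (last char: '$')
  sorted[9] = nack$knickk  (last char: 'k')
  sorted[10] = nickknack$k  (last char: 'k')
Last column: knaincck$kk
Original string S is at sorted index 8

Answer: knaincck$kk
8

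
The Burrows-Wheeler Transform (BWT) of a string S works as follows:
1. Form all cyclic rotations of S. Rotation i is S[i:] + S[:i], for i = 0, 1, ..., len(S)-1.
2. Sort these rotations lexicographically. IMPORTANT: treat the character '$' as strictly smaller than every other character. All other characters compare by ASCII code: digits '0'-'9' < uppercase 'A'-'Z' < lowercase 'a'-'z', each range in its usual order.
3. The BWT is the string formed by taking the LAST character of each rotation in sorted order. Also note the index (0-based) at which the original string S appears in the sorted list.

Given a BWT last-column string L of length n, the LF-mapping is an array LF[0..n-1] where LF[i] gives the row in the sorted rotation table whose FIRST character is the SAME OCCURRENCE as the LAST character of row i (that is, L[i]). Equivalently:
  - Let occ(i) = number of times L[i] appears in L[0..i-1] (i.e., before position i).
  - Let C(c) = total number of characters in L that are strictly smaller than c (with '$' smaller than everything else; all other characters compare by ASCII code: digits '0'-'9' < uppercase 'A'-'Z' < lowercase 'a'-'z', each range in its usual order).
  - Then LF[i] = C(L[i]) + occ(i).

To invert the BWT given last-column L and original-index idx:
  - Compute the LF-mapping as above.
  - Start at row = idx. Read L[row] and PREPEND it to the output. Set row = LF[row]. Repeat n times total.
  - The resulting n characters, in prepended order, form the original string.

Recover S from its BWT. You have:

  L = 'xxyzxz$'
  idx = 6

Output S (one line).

LF mapping: 1 2 4 5 3 6 0
Walk LF starting at row 6, prepending L[row]:
  step 1: row=6, L[6]='$', prepend. Next row=LF[6]=0
  step 2: row=0, L[0]='x', prepend. Next row=LF[0]=1
  step 3: row=1, L[1]='x', prepend. Next row=LF[1]=2
  step 4: row=2, L[2]='y', prepend. Next row=LF[2]=4
  step 5: row=4, L[4]='x', prepend. Next row=LF[4]=3
  step 6: row=3, L[3]='z', prepend. Next row=LF[3]=5
  step 7: row=5, L[5]='z', prepend. Next row=LF[5]=6
Reversed output: zzxyxx$

Answer: zzxyxx$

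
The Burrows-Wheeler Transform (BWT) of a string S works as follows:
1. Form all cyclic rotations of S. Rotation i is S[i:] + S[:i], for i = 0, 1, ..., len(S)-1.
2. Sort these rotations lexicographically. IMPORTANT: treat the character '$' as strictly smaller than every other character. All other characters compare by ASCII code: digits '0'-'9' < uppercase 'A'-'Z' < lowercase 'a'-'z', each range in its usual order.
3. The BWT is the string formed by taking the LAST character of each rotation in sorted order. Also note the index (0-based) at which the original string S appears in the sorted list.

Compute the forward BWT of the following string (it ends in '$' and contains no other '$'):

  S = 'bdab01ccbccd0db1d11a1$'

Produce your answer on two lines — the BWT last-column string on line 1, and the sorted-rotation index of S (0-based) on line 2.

Answer: 1bdad10b1dadc$c1bcc1b0
13

Derivation:
All 22 rotations (rotation i = S[i:]+S[:i]):
  rot[0] = bdab01ccbccd0db1d11a1$
  rot[1] = dab01ccbccd0db1d11a1$b
  rot[2] = ab01ccbccd0db1d11a1$bd
  rot[3] = b01ccbccd0db1d11a1$bda
  rot[4] = 01ccbccd0db1d11a1$bdab
  rot[5] = 1ccbccd0db1d11a1$bdab0
  rot[6] = ccbccd0db1d11a1$bdab01
  rot[7] = cbccd0db1d11a1$bdab01c
  rot[8] = bccd0db1d11a1$bdab01cc
  rot[9] = ccd0db1d11a1$bdab01ccb
  rot[10] = cd0db1d11a1$bdab01ccbc
  rot[11] = d0db1d11a1$bdab01ccbcc
  rot[12] = 0db1d11a1$bdab01ccbccd
  rot[13] = db1d11a1$bdab01ccbccd0
  rot[14] = b1d11a1$bdab01ccbccd0d
  rot[15] = 1d11a1$bdab01ccbccd0db
  rot[16] = d11a1$bdab01ccbccd0db1
  rot[17] = 11a1$bdab01ccbccd0db1d
  rot[18] = 1a1$bdab01ccbccd0db1d1
  rot[19] = a1$bdab01ccbccd0db1d11
  rot[20] = 1$bdab01ccbccd0db1d11a
  rot[21] = $bdab01ccbccd0db1d11a1
Sorted (with $ < everything):
  sorted[0] = $bdab01ccbccd0db1d11a1  (last char: '1')
  sorted[1] = 01ccbccd0db1d11a1$bdab  (last char: 'b')
  sorted[2] = 0db1d11a1$bdab01ccbccd  (last char: 'd')
  sorted[3] = 1$bdab01ccbccd0db1d11a  (last char: 'a')
  sorted[4] = 11a1$bdab01ccbccd0db1d  (last char: 'd')
  sorted[5] = 1a1$bdab01ccbccd0db1d1  (last char: '1')
  sorted[6] = 1ccbccd0db1d11a1$bdab0  (last char: '0')
  sorted[7] = 1d11a1$bdab01ccbccd0db  (last char: 'b')
  sorted[8] = a1$bdab01ccbccd0db1d11  (last char: '1')
  sorted[9] = ab01ccbccd0db1d11a1$bd  (last char: 'd')
  sorted[10] = b01ccbccd0db1d11a1$bda  (last char: 'a')
  sorted[11] = b1d11a1$bdab01ccbccd0d  (last char: 'd')
  sorted[12] = bccd0db1d11a1$bdab01cc  (last char: 'c')
  sorted[13] = bdab01ccbccd0db1d11a1$  (last char: '$')
  sorted[14] = cbccd0db1d11a1$bdab01c  (last char: 'c')
  sorted[15] = ccbccd0db1d11a1$bdab01  (last char: '1')
  sorted[16] = ccd0db1d11a1$bdab01ccb  (last char: 'b')
  sorted[17] = cd0db1d11a1$bdab01ccbc  (last char: 'c')
  sorted[18] = d0db1d11a1$bdab01ccbcc  (last char: 'c')
  sorted[19] = d11a1$bdab01ccbccd0db1  (last char: '1')
  sorted[20] = dab01ccbccd0db1d11a1$b  (last char: 'b')
  sorted[21] = db1d11a1$bdab01ccbccd0  (last char: '0')
Last column: 1bdad10b1dadc$c1bcc1b0
Original string S is at sorted index 13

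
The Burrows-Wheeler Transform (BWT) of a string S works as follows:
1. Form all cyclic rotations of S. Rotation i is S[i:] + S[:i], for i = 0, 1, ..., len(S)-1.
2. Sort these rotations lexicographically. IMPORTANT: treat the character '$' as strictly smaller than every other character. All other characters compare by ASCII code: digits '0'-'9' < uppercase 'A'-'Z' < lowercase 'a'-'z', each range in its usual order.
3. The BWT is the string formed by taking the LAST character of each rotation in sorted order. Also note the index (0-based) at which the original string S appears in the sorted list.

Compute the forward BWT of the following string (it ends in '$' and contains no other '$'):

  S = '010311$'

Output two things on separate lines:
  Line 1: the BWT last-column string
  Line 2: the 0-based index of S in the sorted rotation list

All 7 rotations (rotation i = S[i:]+S[:i]):
  rot[0] = 010311$
  rot[1] = 10311$0
  rot[2] = 0311$01
  rot[3] = 311$010
  rot[4] = 11$0103
  rot[5] = 1$01031
  rot[6] = $010311
Sorted (with $ < everything):
  sorted[0] = $010311  (last char: '1')
  sorted[1] = 010311$  (last char: '$')
  sorted[2] = 0311$01  (last char: '1')
  sorted[3] = 1$01031  (last char: '1')
  sorted[4] = 10311$0  (last char: '0')
  sorted[5] = 11$0103  (last char: '3')
  sorted[6] = 311$010  (last char: '0')
Last column: 1$11030
Original string S is at sorted index 1

Answer: 1$11030
1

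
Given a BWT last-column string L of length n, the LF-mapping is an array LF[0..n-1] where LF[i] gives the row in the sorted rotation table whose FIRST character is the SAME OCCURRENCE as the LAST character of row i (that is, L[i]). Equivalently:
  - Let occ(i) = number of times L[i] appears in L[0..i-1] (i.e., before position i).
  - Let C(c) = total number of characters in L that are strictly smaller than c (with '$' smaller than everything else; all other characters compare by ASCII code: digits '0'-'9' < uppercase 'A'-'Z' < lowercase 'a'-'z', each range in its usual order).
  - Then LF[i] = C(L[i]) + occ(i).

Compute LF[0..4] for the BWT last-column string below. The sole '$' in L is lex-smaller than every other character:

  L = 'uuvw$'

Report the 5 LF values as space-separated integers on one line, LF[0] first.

Answer: 1 2 3 4 0

Derivation:
Char counts: '$':1, 'u':2, 'v':1, 'w':1
C (first-col start): C('$')=0, C('u')=1, C('v')=3, C('w')=4
L[0]='u': occ=0, LF[0]=C('u')+0=1+0=1
L[1]='u': occ=1, LF[1]=C('u')+1=1+1=2
L[2]='v': occ=0, LF[2]=C('v')+0=3+0=3
L[3]='w': occ=0, LF[3]=C('w')+0=4+0=4
L[4]='$': occ=0, LF[4]=C('$')+0=0+0=0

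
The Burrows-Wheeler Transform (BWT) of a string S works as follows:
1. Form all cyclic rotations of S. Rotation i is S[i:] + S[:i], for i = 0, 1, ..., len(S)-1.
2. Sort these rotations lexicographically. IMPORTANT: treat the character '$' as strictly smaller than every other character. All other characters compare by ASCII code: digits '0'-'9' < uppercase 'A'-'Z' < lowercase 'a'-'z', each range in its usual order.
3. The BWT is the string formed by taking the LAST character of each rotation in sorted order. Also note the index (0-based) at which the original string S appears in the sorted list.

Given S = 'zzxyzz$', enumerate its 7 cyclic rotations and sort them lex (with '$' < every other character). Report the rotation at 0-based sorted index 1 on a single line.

All 7 rotations (rotation i = S[i:]+S[:i]):
  rot[0] = zzxyzz$
  rot[1] = zxyzz$z
  rot[2] = xyzz$zz
  rot[3] = yzz$zzx
  rot[4] = zz$zzxy
  rot[5] = z$zzxyz
  rot[6] = $zzxyzz
Sorted (with $ < everything):
  sorted[0] = $zzxyzz
  sorted[1] = xyzz$zz
  sorted[2] = yzz$zzx
  sorted[3] = z$zzxyz
  sorted[4] = zxyzz$z
  sorted[5] = zz$zzxy
  sorted[6] = zzxyzz$
sorted[1] = xyzz$zz

Answer: xyzz$zz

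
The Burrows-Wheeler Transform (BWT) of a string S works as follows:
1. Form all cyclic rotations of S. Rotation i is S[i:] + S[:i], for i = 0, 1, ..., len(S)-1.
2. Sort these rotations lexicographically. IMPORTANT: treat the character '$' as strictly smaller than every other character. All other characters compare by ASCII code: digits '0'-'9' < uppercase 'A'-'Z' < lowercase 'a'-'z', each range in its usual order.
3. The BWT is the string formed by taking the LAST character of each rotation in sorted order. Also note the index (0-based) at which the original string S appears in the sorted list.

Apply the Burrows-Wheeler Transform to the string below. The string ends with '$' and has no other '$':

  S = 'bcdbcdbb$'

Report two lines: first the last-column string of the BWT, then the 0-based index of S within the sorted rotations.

Answer: bbdd$bbcc
4

Derivation:
All 9 rotations (rotation i = S[i:]+S[:i]):
  rot[0] = bcdbcdbb$
  rot[1] = cdbcdbb$b
  rot[2] = dbcdbb$bc
  rot[3] = bcdbb$bcd
  rot[4] = cdbb$bcdb
  rot[5] = dbb$bcdbc
  rot[6] = bb$bcdbcd
  rot[7] = b$bcdbcdb
  rot[8] = $bcdbcdbb
Sorted (with $ < everything):
  sorted[0] = $bcdbcdbb  (last char: 'b')
  sorted[1] = b$bcdbcdb  (last char: 'b')
  sorted[2] = bb$bcdbcd  (last char: 'd')
  sorted[3] = bcdbb$bcd  (last char: 'd')
  sorted[4] = bcdbcdbb$  (last char: '$')
  sorted[5] = cdbb$bcdb  (last char: 'b')
  sorted[6] = cdbcdbb$b  (last char: 'b')
  sorted[7] = dbb$bcdbc  (last char: 'c')
  sorted[8] = dbcdbb$bc  (last char: 'c')
Last column: bbdd$bbcc
Original string S is at sorted index 4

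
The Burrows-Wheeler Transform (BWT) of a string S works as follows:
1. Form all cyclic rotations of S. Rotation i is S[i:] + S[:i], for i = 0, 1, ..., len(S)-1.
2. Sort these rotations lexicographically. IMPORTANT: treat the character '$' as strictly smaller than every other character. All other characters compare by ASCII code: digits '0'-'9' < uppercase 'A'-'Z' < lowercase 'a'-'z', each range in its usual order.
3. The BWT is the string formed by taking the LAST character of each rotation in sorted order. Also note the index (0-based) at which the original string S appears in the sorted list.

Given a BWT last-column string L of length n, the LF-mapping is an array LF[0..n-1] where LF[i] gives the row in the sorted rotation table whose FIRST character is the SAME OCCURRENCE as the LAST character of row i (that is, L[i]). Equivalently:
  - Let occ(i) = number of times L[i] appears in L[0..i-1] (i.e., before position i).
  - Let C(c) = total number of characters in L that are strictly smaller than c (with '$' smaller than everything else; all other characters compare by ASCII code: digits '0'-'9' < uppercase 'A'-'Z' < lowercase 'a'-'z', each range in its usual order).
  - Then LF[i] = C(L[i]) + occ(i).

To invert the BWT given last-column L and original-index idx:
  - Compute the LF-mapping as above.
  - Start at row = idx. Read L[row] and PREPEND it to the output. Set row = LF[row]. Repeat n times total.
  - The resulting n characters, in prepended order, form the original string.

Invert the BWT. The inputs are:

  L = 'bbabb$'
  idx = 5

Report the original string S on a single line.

Answer: bbbab$

Derivation:
LF mapping: 2 3 1 4 5 0
Walk LF starting at row 5, prepending L[row]:
  step 1: row=5, L[5]='$', prepend. Next row=LF[5]=0
  step 2: row=0, L[0]='b', prepend. Next row=LF[0]=2
  step 3: row=2, L[2]='a', prepend. Next row=LF[2]=1
  step 4: row=1, L[1]='b', prepend. Next row=LF[1]=3
  step 5: row=3, L[3]='b', prepend. Next row=LF[3]=4
  step 6: row=4, L[4]='b', prepend. Next row=LF[4]=5
Reversed output: bbbab$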